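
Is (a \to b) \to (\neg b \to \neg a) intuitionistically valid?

This is the forward direction of contraposition, which is intuitionistically derivable.
Assume a \to b and \neg b. If a held then b would follow, contradicting \neg b; so \neg a.

Yes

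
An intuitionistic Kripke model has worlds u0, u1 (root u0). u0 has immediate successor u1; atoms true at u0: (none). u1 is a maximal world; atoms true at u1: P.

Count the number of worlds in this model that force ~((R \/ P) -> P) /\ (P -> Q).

u0: does not force it — u0 ||-/- ~((R \/ P) -> P) /\ (P -> Q) since u0 fails ~((R \/ P) -> P).
u1: does not force it — u1 ||-/- ~((R \/ P) -> P) /\ (P -> Q) since u1 fails ~((R \/ P) -> P).
Worlds forcing the formula: { }.

0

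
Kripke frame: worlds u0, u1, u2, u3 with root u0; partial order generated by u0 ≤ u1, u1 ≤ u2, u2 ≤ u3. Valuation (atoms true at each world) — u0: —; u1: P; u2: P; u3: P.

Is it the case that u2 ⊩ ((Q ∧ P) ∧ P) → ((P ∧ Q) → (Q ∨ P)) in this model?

u2 ⊩ ((Q ∧ P) ∧ P) → ((P ∧ Q) → (Q ∨ P)) vacuously: no world accessible from u2 forces the antecedent (Q ∧ P) ∧ P.

Yes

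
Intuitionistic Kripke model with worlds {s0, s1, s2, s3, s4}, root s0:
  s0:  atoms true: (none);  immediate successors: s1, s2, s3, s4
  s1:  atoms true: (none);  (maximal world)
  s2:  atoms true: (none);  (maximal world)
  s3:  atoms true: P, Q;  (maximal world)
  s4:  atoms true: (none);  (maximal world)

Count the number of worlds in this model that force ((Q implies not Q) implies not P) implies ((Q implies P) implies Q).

1

s0: does not force it — s0 does not force ((Q implies not Q) implies not P) implies ((Q implies P) implies Q): already at s0 itself, s0 forces (Q implies not Q) implies not P but s0 does not force (Q implies P) implies Q.
s1: does not force it — s1 does not force ((Q implies not Q) implies not P) implies ((Q implies P) implies Q): already at s1 itself, s1 forces (Q implies not Q) implies not P but s1 does not force (Q implies P) implies Q.
s2: does not force it — s2 does not force ((Q implies not Q) implies not P) implies ((Q implies P) implies Q): already at s2 itself, s2 forces (Q implies not Q) implies not P but s2 does not force (Q implies P) implies Q.
s3: forces it.
s4: does not force it.
Worlds forcing the formula: {s3}.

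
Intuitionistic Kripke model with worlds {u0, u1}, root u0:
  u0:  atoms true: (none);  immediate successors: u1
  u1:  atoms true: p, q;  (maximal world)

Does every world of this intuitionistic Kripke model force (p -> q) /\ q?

Not every world: u0 ||-/- (p -> q) /\ q.
u0 ||-/- (p -> q) /\ q since u0 fails q.

No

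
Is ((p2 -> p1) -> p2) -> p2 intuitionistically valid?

No

This is Peirce's law, which is not intuitionistically valid.
A Kripke countermodel: worlds u, v; order generated by u <= v; atoms true at each world — u:{}; v:{p2}.
u ||-/- ((p2 -> p1) -> p2) -> p2: already at u itself, u ||- (p2 -> p1) -> p2 but u ||-/- p2.
u lacks atom p2, so u ||-/- p2.
So the root u does not force the formula.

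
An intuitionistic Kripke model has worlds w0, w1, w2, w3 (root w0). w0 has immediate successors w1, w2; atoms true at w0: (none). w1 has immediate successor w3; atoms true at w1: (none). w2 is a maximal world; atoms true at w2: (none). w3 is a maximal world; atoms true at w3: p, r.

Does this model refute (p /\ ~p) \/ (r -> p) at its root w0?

No

w0 ||- (p /\ ~p) \/ (r -> p) via the disjunct r -> p.
So the root w0 forces (p /\ ~p) \/ (r -> p); the model is not a countermodel.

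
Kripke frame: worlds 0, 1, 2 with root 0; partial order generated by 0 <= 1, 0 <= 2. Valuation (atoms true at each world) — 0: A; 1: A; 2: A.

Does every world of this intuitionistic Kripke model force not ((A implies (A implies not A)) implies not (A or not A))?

No

Not every world: 0 does not force not ((A implies (A implies not A)) implies not (A or not A)).
0 does not force not ((A implies (A implies not A)) implies not (A or not A)) since 0 is accessible from 0 and 0 forces (A implies (A implies not A)) implies not (A or not A).
0 forces (A implies (A implies not A)) implies not (A or not A) vacuously: no world accessible from 0 forces the antecedent A implies (A implies not A).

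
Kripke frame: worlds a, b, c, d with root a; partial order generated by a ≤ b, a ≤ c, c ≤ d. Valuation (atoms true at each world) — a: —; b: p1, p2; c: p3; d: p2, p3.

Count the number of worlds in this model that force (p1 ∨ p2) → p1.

1

a: does not force it — a ⊮ (p1 ∨ p2) → p1: at the accessible world d, d ⊩ p1 ∨ p2 but d ⊮ p1.
b: forces it.
c: does not force it — c ⊮ (p1 ∨ p2) → p1: at the accessible world d, d ⊩ p1 ∨ p2 but d ⊮ p1.
d: does not force it.
Worlds forcing the formula: {b}.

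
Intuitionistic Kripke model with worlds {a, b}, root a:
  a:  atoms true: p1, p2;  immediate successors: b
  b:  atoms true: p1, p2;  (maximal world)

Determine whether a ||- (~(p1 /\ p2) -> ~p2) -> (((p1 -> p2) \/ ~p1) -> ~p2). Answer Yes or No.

a ||-/- (~(p1 /\ p2) -> ~p2) -> (((p1 -> p2) \/ ~p1) -> ~p2): already at a itself, a ||- ~(p1 /\ p2) -> ~p2 but a ||-/- ((p1 -> p2) \/ ~p1) -> ~p2.
a ||-/- ((p1 -> p2) \/ ~p1) -> ~p2: already at a itself, a ||- (p1 -> p2) \/ ~p1 but a ||-/- ~p2.
a ||-/- ~p2 since a is accessible from a and a ||- p2.

No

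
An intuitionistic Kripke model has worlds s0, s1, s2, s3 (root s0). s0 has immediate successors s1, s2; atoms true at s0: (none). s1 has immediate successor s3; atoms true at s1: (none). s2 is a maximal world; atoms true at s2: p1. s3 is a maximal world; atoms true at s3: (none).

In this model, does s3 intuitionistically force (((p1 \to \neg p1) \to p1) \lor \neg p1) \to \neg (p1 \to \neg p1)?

s3 \nVdash (((p1 \to \neg p1) \to p1) \lor \neg p1) \to \neg (p1 \to \neg p1): already at s3 itself, s3 \Vdash ((p1 \to \neg p1) \to p1) \lor \neg p1 but s3 \nVdash \neg (p1 \to \neg p1).
s3 \nVdash \neg (p1 \to \neg p1) since s3 is accessible from s3 and s3 \Vdash p1 \to \neg p1.
s3 \Vdash p1 \to \neg p1 vacuously: no world accessible from s3 forces the antecedent p1.

No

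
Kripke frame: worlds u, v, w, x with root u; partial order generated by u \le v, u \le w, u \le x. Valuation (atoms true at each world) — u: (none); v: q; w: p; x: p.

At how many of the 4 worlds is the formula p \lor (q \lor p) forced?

3

u: does not force it — u \nVdash p \lor (q \lor p): neither disjunct is forced at u.
v: forces it.
w: forces it.
x: forces it.
Worlds forcing the formula: {v, w, x}.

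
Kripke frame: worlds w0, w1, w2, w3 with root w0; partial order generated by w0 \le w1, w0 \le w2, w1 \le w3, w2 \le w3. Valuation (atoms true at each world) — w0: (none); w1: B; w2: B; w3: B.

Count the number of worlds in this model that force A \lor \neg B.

0

w0: does not force it — w0 \nVdash A \lor \neg B: neither disjunct is forced at w0.
w1: does not force it — w1 \nVdash A \lor \neg B: neither disjunct is forced at w1.
w2: does not force it — w2 \nVdash A \lor \neg B: neither disjunct is forced at w2.
w3: does not force it.
Worlds forcing the formula: { }.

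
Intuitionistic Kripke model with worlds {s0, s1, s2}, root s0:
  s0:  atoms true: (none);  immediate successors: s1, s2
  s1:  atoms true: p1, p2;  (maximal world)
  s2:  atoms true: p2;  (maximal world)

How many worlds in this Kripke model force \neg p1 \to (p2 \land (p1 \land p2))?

s0: does not force it — s0 \nVdash \neg p1 \to (p2 \land (p1 \land p2)): at the accessible world s2, s2 \Vdash \neg p1 but s2 \nVdash p2 \land (p1 \land p2).
s1: forces it.
s2: does not force it.
Worlds forcing the formula: {s1}.

1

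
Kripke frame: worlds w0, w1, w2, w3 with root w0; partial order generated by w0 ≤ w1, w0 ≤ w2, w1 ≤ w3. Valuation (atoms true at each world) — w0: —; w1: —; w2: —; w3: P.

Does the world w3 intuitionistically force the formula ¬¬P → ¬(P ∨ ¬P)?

No

w3 ⊮ ¬¬P → ¬(P ∨ ¬P): already at w3 itself, w3 ⊩ ¬¬P but w3 ⊮ ¬(P ∨ ¬P).
w3 ⊮ ¬(P ∨ ¬P) since w3 is accessible from w3 and w3 ⊩ P ∨ ¬P.
w3 ⊩ P ∨ ¬P via the disjunct P.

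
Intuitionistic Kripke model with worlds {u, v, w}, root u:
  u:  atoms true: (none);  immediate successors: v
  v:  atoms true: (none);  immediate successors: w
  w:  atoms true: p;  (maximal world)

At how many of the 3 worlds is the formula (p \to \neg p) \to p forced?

3

u: forces it.
v: forces it.
w: forces it.
Worlds forcing the formula: {u, v, w}.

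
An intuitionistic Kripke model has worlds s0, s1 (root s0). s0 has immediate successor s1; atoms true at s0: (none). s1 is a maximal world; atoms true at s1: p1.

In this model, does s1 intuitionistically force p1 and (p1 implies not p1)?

No

s1 does not force p1 and (p1 implies not p1) since s1 fails p1 implies not p1.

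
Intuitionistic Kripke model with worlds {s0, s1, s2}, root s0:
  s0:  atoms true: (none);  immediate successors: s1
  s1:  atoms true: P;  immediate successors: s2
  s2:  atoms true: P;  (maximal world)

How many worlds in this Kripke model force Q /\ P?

s0: does not force it — s0 ||-/- Q /\ P since s0 fails Q.
s1: does not force it.
s2: does not force it.
Worlds forcing the formula: { }.

0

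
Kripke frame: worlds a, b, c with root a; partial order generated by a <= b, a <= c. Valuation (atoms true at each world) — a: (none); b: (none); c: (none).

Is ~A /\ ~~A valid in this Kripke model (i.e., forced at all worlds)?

Not every world: a ||-/- ~A /\ ~~A.
a ||-/- ~A /\ ~~A since a fails ~~A.

No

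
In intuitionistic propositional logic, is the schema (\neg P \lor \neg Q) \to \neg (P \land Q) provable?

This is a constructively valid De Morgan direction (disjunction of negations to negated conjunction), which is intuitionistically derivable.
If \neg P holds at a world then no accessible world forces P, hence none forces P \land Q; likewise for \neg Q.

Yes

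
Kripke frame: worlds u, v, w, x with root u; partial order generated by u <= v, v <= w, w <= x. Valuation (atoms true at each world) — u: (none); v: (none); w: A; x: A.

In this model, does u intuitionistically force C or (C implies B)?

Yes

u forces C or (C implies B) via the disjunct C implies B.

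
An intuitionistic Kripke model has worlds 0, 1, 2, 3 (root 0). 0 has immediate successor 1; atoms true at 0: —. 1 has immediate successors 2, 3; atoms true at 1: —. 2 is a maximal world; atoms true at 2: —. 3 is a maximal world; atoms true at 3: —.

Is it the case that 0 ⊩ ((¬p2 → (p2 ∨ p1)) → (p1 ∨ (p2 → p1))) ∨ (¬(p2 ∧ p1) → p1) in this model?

Yes

0 ⊩ ((¬p2 → (p2 ∨ p1)) → (p1 ∨ (p2 → p1))) ∨ (¬(p2 ∧ p1) → p1) via the disjunct (¬p2 → (p2 ∨ p1)) → (p1 ∨ (p2 → p1)).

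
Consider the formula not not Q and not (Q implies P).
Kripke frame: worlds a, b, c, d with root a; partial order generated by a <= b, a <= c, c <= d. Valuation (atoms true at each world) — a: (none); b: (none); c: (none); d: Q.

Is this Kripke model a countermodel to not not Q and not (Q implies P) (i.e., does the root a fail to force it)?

Yes

a does not force not not Q and not (Q implies P) since a fails not not Q.
So the root a does not force not not Q and not (Q implies P); the model is a countermodel.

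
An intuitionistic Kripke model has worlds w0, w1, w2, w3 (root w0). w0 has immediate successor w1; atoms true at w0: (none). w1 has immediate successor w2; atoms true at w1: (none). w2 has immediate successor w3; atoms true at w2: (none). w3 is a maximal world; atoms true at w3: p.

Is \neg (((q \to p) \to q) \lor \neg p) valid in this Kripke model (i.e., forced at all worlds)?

Yes

w0 \Vdash \neg (((q \to p) \to q) \lor \neg p): no world accessible from w0 forces ((q \to p) \to q) \lor \neg p.
Since the root w0 forces \neg (((q \to p) \to q) \lor \neg p) and forcing is persistent (monotone upward), every world forces it.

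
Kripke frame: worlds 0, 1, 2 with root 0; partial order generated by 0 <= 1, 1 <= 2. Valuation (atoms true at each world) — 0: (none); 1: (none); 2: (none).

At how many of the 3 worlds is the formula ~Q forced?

3

0: forces it.
1: forces it.
2: forces it.
Worlds forcing the formula: {0, 1, 2}.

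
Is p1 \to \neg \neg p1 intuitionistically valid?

Yes

This is double-negation introduction, which is intuitionistically derivable.
If a world forces p1 then every accessible world forces p1 (persistence), so none forces \neg p1; hence \neg \neg p1.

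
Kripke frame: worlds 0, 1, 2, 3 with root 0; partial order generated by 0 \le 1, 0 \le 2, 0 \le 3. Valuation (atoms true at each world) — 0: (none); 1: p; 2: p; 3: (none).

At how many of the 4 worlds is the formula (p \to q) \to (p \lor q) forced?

2

0: does not force it — 0 \nVdash (p \to q) \to (p \lor q): at the accessible world 3, 3 \Vdash p \to q but 3 \nVdash p \lor q.
1: forces it.
2: forces it.
3: does not force it.
Worlds forcing the formula: {1, 2}.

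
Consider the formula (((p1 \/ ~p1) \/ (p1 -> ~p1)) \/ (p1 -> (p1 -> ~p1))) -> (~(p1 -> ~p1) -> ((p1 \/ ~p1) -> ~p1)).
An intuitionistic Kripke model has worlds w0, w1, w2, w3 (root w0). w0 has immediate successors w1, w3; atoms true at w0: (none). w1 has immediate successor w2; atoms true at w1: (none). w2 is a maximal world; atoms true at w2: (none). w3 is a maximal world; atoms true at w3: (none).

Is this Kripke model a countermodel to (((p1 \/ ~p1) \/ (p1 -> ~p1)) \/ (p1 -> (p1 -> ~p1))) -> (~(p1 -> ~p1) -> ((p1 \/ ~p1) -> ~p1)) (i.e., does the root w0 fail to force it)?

No

w0 ||- (((p1 \/ ~p1) \/ (p1 -> ~p1)) \/ (p1 -> (p1 -> ~p1))) -> (~(p1 -> ~p1) -> ((p1 \/ ~p1) -> ~p1)): every world accessible from w0 that forces ((p1 \/ ~p1) \/ (p1 -> ~p1)) \/ (p1 -> (p1 -> ~p1)) (namely w0, w1, w2, w3) also forces ~(p1 -> ~p1) -> ((p1 \/ ~p1) -> ~p1).
So the root w0 forces (((p1 \/ ~p1) \/ (p1 -> ~p1)) \/ (p1 -> (p1 -> ~p1))) -> (~(p1 -> ~p1) -> ((p1 \/ ~p1) -> ~p1)); the model is not a countermodel.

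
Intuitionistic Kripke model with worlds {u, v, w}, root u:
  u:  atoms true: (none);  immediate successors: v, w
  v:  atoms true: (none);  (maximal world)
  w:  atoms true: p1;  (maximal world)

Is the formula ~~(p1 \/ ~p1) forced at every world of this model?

Yes

u ||- ~~(p1 \/ ~p1): no world accessible from u forces ~(p1 \/ ~p1).
Since the root u forces ~~(p1 \/ ~p1) and forcing is persistent (monotone upward), every world forces it.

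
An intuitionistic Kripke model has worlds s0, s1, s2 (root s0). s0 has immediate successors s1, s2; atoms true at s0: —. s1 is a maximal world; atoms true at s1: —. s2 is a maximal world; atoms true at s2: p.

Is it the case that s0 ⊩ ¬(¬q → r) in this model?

Yes

s0 ⊩ ¬(¬q → r): no world accessible from s0 forces ¬q → r.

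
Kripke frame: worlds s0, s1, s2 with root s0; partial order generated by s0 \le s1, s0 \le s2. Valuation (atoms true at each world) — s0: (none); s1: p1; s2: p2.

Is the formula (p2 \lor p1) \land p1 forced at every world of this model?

No

Not every world: s0 \nVdash (p2 \lor p1) \land p1.
s0 \nVdash (p2 \lor p1) \land p1 since s0 fails p2 \lor p1.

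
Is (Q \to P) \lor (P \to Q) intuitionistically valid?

This is the Gödel–Dummett linearity axiom, which is not intuitionistically valid.
A Kripke countermodel: worlds u0, u1, u2; order generated by u0 \le u1, u0 \le u2; atoms true at each world — u0:{}; u1:{Q}; u2:{P}.
u0 \nVdash (Q \to P) \lor (P \to Q): neither disjunct is forced at u0.
u0 \nVdash Q \to P: at the accessible world u1, u1 \Vdash Q but u1 \nVdash P.
u1 lacks atom P, so u1 \nVdash P.
So the root u0 does not force the formula.

No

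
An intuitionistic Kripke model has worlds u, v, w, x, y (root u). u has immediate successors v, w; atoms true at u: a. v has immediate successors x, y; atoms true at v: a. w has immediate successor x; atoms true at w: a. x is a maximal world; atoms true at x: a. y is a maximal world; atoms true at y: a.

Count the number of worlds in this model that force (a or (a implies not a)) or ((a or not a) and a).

u: forces it.
v: forces it.
w: forces it.
x: forces it.
y: forces it.
Worlds forcing the formula: {u, v, w, x, y}.

5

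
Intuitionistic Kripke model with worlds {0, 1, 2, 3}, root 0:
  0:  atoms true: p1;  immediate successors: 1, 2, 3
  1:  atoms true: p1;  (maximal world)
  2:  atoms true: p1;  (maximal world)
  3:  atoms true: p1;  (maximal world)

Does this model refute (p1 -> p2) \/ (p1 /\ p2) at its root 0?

0 ||-/- (p1 -> p2) \/ (p1 /\ p2): neither disjunct is forced at 0.
0 ||-/- p1 -> p2: already at 0 itself, 0 ||- p1 but 0 ||-/- p2.
0 lacks atom p2, so 0 ||-/- p2.
So the root 0 does not force (p1 -> p2) \/ (p1 /\ p2); the model is a countermodel.

Yes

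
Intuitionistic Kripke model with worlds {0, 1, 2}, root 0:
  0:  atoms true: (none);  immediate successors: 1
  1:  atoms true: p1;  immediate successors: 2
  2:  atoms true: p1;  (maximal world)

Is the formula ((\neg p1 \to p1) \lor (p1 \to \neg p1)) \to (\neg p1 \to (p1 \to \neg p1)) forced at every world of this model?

Yes

0 \Vdash ((\neg p1 \to p1) \lor (p1 \to \neg p1)) \to (\neg p1 \to (p1 \to \neg p1)): every world accessible from 0 that forces (\neg p1 \to p1) \lor (p1 \to \neg p1) (namely 0, 1, 2) also forces \neg p1 \to (p1 \to \neg p1).
Since the root 0 forces ((\neg p1 \to p1) \lor (p1 \to \neg p1)) \to (\neg p1 \to (p1 \to \neg p1)) and forcing is persistent (monotone upward), every world forces it.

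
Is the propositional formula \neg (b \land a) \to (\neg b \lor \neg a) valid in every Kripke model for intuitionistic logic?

No

This is the constructively invalid direction of De Morgan's law for conjunction, which is not intuitionistically valid.
A Kripke countermodel: worlds s0, s1, s2; order generated by s0 \le s1, s0 \le s2; atoms true at each world — s0:{}; s1:{b}; s2:{a}.
s0 \nVdash \neg (b \land a) \to (\neg b \lor \neg a): already at s0 itself, s0 \Vdash \neg (b \land a) but s0 \nVdash \neg b \lor \neg a.
s0 \nVdash \neg b \lor \neg a: neither disjunct is forced at s0.
s0 \nVdash \neg b since s1 is accessible from s0 and s1 \Vdash b.
So the root s0 does not force the formula.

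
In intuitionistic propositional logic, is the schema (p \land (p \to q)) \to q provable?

This is modus ponens in implicational form, which is intuitionistically derivable.
If a world forces p and p \to q, then applying the implication at that world (which is accessible from itself) gives q.

Yes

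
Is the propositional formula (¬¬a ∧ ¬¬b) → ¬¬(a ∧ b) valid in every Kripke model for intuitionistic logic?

Yes

This is the distribution of double negation over conjunction, which is intuitionistically derivable.
Assume ¬¬a, ¬¬b, and ¬(a ∧ b). From a we'd get ¬b (since a ∧ b is refuted), contradicting ¬¬b; so ¬a, contradicting ¬¬a.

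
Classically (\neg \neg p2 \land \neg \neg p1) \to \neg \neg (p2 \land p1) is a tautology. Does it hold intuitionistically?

Yes

This is the distribution of double negation over conjunction, which is intuitionistically derivable.
Assume \neg \neg p2, \neg \neg p1, and \neg (p2 \land p1). From p2 we'd get \neg p1 (since p2 \land p1 is refuted), contradicting \neg \neg p1; so \neg p2, contradicting \neg \neg p2.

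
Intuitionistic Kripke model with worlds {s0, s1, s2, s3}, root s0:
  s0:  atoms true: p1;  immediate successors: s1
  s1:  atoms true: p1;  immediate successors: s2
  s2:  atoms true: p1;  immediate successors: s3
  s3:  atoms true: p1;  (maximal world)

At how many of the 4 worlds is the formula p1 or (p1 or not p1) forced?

s0: forces it.
s1: forces it.
s2: forces it.
s3: forces it.
Worlds forcing the formula: {s0, s1, s2, s3}.

4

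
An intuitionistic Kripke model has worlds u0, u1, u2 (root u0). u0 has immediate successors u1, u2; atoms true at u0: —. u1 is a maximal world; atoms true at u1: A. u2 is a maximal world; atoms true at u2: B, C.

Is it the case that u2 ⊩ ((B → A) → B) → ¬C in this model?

u2 ⊮ ((B → A) → B) → ¬C: already at u2 itself, u2 ⊩ (B → A) → B but u2 ⊮ ¬C.
u2 ⊮ ¬C since u2 is accessible from u2 and u2 ⊩ C.

No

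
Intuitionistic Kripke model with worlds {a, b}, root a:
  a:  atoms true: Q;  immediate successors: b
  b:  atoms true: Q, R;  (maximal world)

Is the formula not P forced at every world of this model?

a forces not P: no world accessible from a forces P.
Since the root a forces not P and forcing is persistent (monotone upward), every world forces it.

Yes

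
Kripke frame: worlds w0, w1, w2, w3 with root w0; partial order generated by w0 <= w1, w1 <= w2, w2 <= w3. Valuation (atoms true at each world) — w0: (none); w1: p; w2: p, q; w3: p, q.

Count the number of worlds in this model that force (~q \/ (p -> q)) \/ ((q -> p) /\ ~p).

2

w0: does not force it — w0 ||-/- (~q \/ (p -> q)) \/ ((q -> p) /\ ~p): neither disjunct is forced at w0.
w1: does not force it.
w2: forces it.
w3: forces it.
Worlds forcing the formula: {w2, w3}.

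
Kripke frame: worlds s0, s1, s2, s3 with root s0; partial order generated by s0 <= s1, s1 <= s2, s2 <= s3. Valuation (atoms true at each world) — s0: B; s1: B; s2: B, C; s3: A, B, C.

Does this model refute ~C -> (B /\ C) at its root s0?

s0 ||- ~C -> (B /\ C) vacuously: no world accessible from s0 forces the antecedent ~C.
So the root s0 forces ~C -> (B /\ C); the model is not a countermodel.

No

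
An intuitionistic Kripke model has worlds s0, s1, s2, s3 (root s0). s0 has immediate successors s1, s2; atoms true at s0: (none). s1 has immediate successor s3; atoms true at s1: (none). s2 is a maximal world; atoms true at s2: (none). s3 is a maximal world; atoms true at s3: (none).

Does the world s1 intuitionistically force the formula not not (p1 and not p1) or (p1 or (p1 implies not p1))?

s1 forces not not (p1 and not p1) or (p1 or (p1 implies not p1)) via the disjunct p1 or (p1 implies not p1).

Yes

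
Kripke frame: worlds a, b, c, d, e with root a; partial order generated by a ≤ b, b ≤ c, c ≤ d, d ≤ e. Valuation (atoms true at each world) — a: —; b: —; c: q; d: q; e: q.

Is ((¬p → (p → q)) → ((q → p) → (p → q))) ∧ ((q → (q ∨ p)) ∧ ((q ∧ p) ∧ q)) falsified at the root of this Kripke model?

a ⊮ ((¬p → (p → q)) → ((q → p) → (p → q))) ∧ ((q → (q ∨ p)) ∧ ((q ∧ p) ∧ q)) since a fails (q → (q ∨ p)) ∧ ((q ∧ p) ∧ q).
So the root a does not force ((¬p → (p → q)) → ((q → p) → (p → q))) ∧ ((q → (q ∨ p)) ∧ ((q ∧ p) ∧ q)); the model is a countermodel.

Yes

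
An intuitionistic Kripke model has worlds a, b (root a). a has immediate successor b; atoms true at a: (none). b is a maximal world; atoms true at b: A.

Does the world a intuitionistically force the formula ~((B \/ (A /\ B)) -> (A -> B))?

a ||-/- ~((B \/ (A /\ B)) -> (A -> B)) since a is accessible from a and a ||- (B \/ (A /\ B)) -> (A -> B).
a ||- (B \/ (A /\ B)) -> (A -> B) vacuously: no world accessible from a forces the antecedent B \/ (A /\ B).

No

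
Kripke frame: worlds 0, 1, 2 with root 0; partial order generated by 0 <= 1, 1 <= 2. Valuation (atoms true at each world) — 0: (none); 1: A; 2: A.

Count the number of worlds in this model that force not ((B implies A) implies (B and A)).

0: forces it.
1: forces it.
2: forces it.
Worlds forcing the formula: {0, 1, 2}.

3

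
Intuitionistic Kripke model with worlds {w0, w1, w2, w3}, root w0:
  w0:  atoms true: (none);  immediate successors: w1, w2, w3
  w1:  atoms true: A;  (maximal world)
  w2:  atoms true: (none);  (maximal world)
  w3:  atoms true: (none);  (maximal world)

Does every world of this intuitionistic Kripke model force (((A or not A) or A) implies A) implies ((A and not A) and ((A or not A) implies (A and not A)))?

No

Not every world: w0 does not force (((A or not A) or A) implies A) implies ((A and not A) and ((A or not A) implies (A and not A))).
w0 does not force (((A or not A) or A) implies A) implies ((A and not A) and ((A or not A) implies (A and not A))): at the accessible world w1, w1 forces ((A or not A) or A) implies A but w1 does not force (A and not A) and ((A or not A) implies (A and not A)).
w1 does not force (A and not A) and ((A or not A) implies (A and not A)) since w1 fails A and not A.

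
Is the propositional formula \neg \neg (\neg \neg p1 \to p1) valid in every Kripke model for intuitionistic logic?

This is the double negation of double-negation elimination, which is intuitionistically derivable.
By Glivenko's theorem the double negation of any classical propositional tautology is intuitionistically provable; \neg \neg p1 \to p1 is classically a tautology.

Yes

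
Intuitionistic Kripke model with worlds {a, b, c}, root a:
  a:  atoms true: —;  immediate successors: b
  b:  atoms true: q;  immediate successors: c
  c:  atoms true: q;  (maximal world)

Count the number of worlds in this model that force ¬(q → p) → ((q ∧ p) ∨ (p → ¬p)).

3

a: forces it.
b: forces it.
c: forces it.
Worlds forcing the formula: {a, b, c}.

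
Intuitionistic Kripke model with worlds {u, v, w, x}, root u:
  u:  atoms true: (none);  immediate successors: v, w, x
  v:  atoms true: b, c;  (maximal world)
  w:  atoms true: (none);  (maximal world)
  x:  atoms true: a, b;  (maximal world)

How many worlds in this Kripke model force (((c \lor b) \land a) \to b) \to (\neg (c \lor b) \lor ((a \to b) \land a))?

2

u: does not force it — u \nVdash (((c \lor b) \land a) \to b) \to (\neg (c \lor b) \lor ((a \to b) \land a)): already at u itself, u \Vdash ((c \lor b) \land a) \to b but u \nVdash \neg (c \lor b) \lor ((a \to b) \land a).
v: does not force it.
w: forces it.
x: forces it.
Worlds forcing the formula: {w, x}.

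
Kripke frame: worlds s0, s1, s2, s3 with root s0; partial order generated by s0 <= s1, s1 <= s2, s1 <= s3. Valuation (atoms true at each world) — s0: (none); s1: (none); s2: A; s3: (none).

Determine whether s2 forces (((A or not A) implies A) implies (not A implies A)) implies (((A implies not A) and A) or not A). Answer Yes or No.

No

s2 does not force (((A or not A) implies A) implies (not A implies A)) implies (((A implies not A) and A) or not A): already at s2 itself, s2 forces ((A or not A) implies A) implies (not A implies A) but s2 does not force ((A implies not A) and A) or not A.
s2 does not force ((A implies not A) and A) or not A: neither disjunct is forced at s2.
s2 does not force (A implies not A) and A since s2 fails A implies not A.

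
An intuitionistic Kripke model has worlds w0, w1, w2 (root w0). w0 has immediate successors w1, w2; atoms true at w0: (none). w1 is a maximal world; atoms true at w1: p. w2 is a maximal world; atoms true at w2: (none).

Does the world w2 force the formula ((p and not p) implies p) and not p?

Yes

w2 forces ((p and not p) implies p) and not p since w2 forces both conjuncts.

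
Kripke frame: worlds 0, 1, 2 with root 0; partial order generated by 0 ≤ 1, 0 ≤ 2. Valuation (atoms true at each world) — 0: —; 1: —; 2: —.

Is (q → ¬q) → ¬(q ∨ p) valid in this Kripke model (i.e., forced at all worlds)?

0 ⊩ (q → ¬q) → ¬(q ∨ p): every world accessible from 0 that forces q → ¬q (namely 0, 1, 2) also forces ¬(q ∨ p).
Since the root 0 forces (q → ¬q) → ¬(q ∨ p) and forcing is persistent (monotone upward), every world forces it.

Yes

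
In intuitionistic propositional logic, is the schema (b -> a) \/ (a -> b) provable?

This is the Gödel–Dummett linearity axiom, which is not intuitionistically valid.
A Kripke countermodel: worlds w0, w1, w2; order generated by w0 <= w1, w0 <= w2; atoms true at each world — w0:{}; w1:{b}; w2:{a}.
w0 ||-/- (b -> a) \/ (a -> b): neither disjunct is forced at w0.
w0 ||-/- b -> a: at the accessible world w1, w1 ||- b but w1 ||-/- a.
w1 lacks atom a, so w1 ||-/- a.
So the root w0 does not force the formula.

No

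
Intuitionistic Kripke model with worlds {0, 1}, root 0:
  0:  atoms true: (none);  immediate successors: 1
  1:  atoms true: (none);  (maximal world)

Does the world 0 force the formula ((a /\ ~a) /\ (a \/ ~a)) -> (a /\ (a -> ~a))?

Yes

0 ||- ((a /\ ~a) /\ (a \/ ~a)) -> (a /\ (a -> ~a)) vacuously: no world accessible from 0 forces the antecedent (a /\ ~a) /\ (a \/ ~a).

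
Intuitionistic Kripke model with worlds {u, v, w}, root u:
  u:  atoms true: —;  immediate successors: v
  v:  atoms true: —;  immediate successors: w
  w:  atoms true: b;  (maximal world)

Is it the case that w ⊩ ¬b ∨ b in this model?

w ⊩ ¬b ∨ b via the disjunct b.

Yes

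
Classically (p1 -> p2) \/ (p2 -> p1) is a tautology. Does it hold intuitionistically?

This is the Gödel–Dummett linearity axiom, which is not intuitionistically valid.
A Kripke countermodel: worlds u0, u1, u2; order generated by u0 <= u1, u0 <= u2; atoms true at each world — u0:{}; u1:{p1}; u2:{p2}.
u0 ||-/- (p1 -> p2) \/ (p2 -> p1): neither disjunct is forced at u0.
u0 ||-/- p1 -> p2: at the accessible world u1, u1 ||- p1 but u1 ||-/- p2.
u1 lacks atom p2, so u1 ||-/- p2.
So the root u0 does not force the formula.

No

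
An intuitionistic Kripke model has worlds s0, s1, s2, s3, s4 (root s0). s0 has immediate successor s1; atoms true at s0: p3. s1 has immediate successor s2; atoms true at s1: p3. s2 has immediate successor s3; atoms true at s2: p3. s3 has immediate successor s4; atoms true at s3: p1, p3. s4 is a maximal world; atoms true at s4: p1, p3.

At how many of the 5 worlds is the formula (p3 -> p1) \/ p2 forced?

s0: does not force it — s0 ||-/- (p3 -> p1) \/ p2: neither disjunct is forced at s0.
s1: does not force it.
s2: does not force it.
s3: forces it.
s4: forces it.
Worlds forcing the formula: {s3, s4}.

2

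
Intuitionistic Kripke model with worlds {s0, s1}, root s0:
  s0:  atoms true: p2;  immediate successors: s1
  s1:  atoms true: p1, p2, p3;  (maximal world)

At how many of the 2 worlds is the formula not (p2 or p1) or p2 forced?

s0: forces it.
s1: forces it.
Worlds forcing the formula: {s0, s1}.

2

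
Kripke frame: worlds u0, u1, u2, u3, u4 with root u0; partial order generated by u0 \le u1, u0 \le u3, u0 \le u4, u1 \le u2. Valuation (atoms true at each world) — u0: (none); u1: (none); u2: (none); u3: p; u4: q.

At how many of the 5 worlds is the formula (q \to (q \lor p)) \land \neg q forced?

3

u0: does not force it — u0 \nVdash (q \to (q \lor p)) \land \neg q since u0 fails \neg q.
u1: forces it.
u2: forces it.
u3: forces it.
u4: does not force it.
Worlds forcing the formula: {u1, u2, u3}.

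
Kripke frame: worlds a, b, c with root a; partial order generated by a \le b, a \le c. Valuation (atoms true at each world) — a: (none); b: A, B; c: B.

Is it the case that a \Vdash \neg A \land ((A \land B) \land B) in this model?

a \nVdash \neg A \land ((A \land B) \land B) since a fails \neg A.

No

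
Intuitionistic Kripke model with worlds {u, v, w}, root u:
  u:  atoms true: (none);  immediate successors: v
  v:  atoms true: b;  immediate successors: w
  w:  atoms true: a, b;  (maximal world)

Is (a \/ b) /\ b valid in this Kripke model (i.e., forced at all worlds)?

No

Not every world: u ||-/- (a \/ b) /\ b.
u ||-/- (a \/ b) /\ b since u fails a \/ b.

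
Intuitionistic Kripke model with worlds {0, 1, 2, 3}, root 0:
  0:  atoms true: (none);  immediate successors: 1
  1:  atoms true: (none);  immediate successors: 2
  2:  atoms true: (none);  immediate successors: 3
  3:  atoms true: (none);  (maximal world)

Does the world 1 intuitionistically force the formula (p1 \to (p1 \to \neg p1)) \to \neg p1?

Yes

1 \Vdash (p1 \to (p1 \to \neg p1)) \to \neg p1: every world accessible from 1 that forces p1 \to (p1 \to \neg p1) (namely 1, 2, 3) also forces \neg p1.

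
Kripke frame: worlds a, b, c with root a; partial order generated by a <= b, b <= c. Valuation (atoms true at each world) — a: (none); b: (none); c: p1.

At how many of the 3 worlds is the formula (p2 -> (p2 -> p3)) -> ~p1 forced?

0

a: does not force it — a ||-/- (p2 -> (p2 -> p3)) -> ~p1: already at a itself, a ||- p2 -> (p2 -> p3) but a ||-/- ~p1.
b: does not force it — b ||-/- (p2 -> (p2 -> p3)) -> ~p1: already at b itself, b ||- p2 -> (p2 -> p3) but b ||-/- ~p1.
c: does not force it.
Worlds forcing the formula: { }.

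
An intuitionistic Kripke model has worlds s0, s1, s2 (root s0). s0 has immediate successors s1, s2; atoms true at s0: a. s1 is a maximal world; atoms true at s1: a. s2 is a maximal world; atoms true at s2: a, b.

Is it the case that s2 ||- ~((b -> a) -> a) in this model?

s2 ||-/- ~((b -> a) -> a) since s2 is accessible from s2 and s2 ||- (b -> a) -> a.
s2 ||- (b -> a) -> a: every world accessible from s2 that forces b -> a (namely s2) also forces a.

No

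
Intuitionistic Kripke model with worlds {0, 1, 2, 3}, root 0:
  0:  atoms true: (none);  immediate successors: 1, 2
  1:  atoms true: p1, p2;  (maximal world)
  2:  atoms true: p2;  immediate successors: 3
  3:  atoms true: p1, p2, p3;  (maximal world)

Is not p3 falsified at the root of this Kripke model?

0 does not force not p3 since 3 is accessible from 0 and 3 forces p3.
So the root 0 does not force not p3; the model is a countermodel.

Yes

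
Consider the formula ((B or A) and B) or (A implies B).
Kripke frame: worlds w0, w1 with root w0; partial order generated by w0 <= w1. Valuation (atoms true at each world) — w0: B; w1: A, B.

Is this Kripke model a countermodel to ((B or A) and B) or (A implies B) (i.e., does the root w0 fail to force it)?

No

w0 forces ((B or A) and B) or (A implies B) via the disjunct (B or A) and B.
So the root w0 forces ((B or A) and B) or (A implies B); the model is not a countermodel.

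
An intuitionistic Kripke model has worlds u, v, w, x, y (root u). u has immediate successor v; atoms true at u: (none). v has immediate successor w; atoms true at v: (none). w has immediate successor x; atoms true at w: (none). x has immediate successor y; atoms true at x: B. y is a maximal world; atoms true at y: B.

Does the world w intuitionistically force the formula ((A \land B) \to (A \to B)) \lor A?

Yes

w \Vdash ((A \land B) \to (A \to B)) \lor A via the disjunct (A \land B) \to (A \to B).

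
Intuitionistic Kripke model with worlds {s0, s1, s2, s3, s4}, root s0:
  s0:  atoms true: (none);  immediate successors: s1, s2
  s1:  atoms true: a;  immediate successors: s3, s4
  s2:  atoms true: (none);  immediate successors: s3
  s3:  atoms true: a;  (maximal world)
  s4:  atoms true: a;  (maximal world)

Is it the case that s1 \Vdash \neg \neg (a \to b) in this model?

No

s1 \nVdash \neg \neg (a \to b) since s1 is accessible from s1 and s1 \Vdash \neg (a \to b).
s1 \Vdash \neg (a \to b): no world accessible from s1 forces a \to b.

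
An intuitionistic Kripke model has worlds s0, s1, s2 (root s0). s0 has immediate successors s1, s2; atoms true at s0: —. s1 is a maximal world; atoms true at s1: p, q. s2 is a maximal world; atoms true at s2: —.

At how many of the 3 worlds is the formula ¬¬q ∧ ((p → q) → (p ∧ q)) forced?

1

s0: does not force it — s0 ⊮ ¬¬q ∧ ((p → q) → (p ∧ q)) since s0 fails ¬¬q.
s1: forces it.
s2: does not force it.
Worlds forcing the formula: {s1}.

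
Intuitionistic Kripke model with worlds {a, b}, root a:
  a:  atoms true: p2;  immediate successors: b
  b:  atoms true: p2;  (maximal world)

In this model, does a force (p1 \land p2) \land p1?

No

a \nVdash (p1 \land p2) \land p1 since a fails p1 \land p2.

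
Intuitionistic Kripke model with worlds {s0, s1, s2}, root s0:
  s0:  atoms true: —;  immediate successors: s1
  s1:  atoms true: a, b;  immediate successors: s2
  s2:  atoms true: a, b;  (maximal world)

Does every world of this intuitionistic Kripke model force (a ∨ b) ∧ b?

Not every world: s0 ⊮ (a ∨ b) ∧ b.
s0 ⊮ (a ∨ b) ∧ b since s0 fails a ∨ b.

No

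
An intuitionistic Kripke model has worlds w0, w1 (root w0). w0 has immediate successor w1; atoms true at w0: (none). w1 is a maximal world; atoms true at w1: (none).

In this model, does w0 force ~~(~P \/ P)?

Yes

w0 ||- ~~(~P \/ P): no world accessible from w0 forces ~(~P \/ P).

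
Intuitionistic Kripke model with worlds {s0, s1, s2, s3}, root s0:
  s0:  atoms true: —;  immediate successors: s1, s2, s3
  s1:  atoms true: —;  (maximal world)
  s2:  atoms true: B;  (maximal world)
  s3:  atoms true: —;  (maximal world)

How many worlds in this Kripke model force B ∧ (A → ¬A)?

s0: does not force it — s0 ⊮ B ∧ (A → ¬A) since s0 fails B.
s1: does not force it — s1 ⊮ B ∧ (A → ¬A) since s1 fails B.
s2: forces it.
s3: does not force it — s3 ⊮ B ∧ (A → ¬A) since s3 fails B.
Worlds forcing the formula: {s2}.

1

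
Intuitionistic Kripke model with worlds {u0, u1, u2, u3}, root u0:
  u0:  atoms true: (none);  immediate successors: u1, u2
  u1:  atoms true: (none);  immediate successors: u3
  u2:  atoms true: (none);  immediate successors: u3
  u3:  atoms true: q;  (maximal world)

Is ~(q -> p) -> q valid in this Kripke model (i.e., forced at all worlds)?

No

Not every world: u0 ||-/- ~(q -> p) -> q.
u0 ||-/- ~(q -> p) -> q: already at u0 itself, u0 ||- ~(q -> p) but u0 ||-/- q.
u0 lacks atom q, so u0 ||-/- q.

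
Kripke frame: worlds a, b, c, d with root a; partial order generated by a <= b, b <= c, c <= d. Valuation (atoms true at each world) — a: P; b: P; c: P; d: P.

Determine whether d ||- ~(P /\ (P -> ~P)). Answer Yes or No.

d ||- ~(P /\ (P -> ~P)): no world accessible from d forces P /\ (P -> ~P).

Yes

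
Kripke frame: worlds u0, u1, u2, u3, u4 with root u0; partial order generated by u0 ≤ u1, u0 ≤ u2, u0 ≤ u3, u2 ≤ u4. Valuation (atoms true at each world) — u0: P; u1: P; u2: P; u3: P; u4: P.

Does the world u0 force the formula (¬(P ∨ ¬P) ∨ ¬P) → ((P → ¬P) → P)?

u0 ⊩ (¬(P ∨ ¬P) ∨ ¬P) → ((P → ¬P) → P) vacuously: no world accessible from u0 forces the antecedent ¬(P ∨ ¬P) ∨ ¬P.

Yes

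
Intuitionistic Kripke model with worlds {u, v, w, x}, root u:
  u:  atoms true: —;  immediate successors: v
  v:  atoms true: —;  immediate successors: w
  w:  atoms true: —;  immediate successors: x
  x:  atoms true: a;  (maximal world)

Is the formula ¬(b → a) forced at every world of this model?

No

Not every world: u ⊮ ¬(b → a).
u ⊮ ¬(b → a) since u is accessible from u and u ⊩ b → a.
u ⊩ b → a vacuously: no world accessible from u forces the antecedent b.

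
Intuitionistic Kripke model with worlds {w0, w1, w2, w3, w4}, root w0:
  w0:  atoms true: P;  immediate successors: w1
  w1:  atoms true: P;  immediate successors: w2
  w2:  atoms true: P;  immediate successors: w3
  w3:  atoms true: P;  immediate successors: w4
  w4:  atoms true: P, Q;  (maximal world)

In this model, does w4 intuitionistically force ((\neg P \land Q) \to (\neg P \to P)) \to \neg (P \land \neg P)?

w4 \Vdash ((\neg P \land Q) \to (\neg P \to P)) \to \neg (P \land \neg P): every world accessible from w4 that forces (\neg P \land Q) \to (\neg P \to P) (namely w4) also forces \neg (P \land \neg P).

Yes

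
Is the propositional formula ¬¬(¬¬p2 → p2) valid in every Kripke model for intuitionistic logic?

Yes

This is the double negation of double-negation elimination, which is intuitionistically derivable.
By Glivenko's theorem the double negation of any classical propositional tautology is intuitionistically provable; ¬¬p2 → p2 is classically a tautology.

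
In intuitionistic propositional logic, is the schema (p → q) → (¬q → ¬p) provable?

This is the forward direction of contraposition, which is intuitionistically derivable.
Assume p → q and ¬q. If p held then q would follow, contradicting ¬q; so ¬p.

Yes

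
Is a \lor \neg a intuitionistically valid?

This is the law of excluded middle, which is not intuitionistically valid.
A Kripke countermodel: worlds 0, 1; order generated by 0 \le 1; atoms true at each world — 0:{}; 1:{a}.
0 \nVdash a \lor \neg a: neither disjunct is forced at 0.
0 lacks atom a, so 0 \nVdash a.
So the root 0 does not force the formula.

No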